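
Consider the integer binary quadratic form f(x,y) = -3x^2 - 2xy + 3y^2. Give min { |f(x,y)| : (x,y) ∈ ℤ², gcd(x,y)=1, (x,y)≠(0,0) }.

descent: ρ → (3,2,-3)  [lands on river]
river: ρ → (-3,4,2)
river: ρ → (2,4,-3)
river: ρ → (-3,2,3)
river: ρ → (3,4,-2)
river: ρ → (-2,4,3)
closes: descent 1, river 6
min |a| on river = 2

2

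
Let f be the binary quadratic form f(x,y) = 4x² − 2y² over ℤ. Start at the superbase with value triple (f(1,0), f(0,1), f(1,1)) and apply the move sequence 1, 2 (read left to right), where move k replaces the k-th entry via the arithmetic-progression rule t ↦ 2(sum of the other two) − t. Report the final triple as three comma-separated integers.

start (4,-2,2) = (f(1,0),f(0,1),f(1,1))
replace slot 1: 2·((-2)+2) − 4 = -4 → (-4,-2,2)
replace slot 2: 2·((-4)+2) − (-2) = -2 → (-4,-2,2)

-4,-2,2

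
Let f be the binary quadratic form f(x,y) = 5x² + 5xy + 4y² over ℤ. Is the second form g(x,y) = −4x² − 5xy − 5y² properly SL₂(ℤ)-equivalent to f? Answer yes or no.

D₁ = -55, D₂ = -55
f: flip: (5,5,4)→(4,-5,5)
f: translate: b→3 (≡-5 mod 8), so (4,-5,5)→(4,3,4)
f: reduced (well bottom): (4,3,4) with a≤c, −a<b≤a
g is negative-definite; reduce −g:
−g: translate: b→-3 (≡5 mod 8), so (4,5,5)→(4,-3,4)
−g: flip: (4,-3,4)→(4,3,4)
−g: reduced (well bottom): (4,3,4) with a≤c, −a<b≤a
flip sign back: reduced form of g is (-4,-3,-4)
reduced forms (4, 3, 4) vs (-4, -3, -4) ⇒ inequivalent

no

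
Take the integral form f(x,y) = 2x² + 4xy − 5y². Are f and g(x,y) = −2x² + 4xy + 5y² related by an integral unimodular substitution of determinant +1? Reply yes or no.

D₁ = 56, D₂ = 56
river cycle of f (length 4): (-5, 6, 1), (1, 6, -5), (-5, 4, 2), (2, 4, -5)
river cycle of g (length 4): (5, 6, -1), (-1, 6, 5), (5, 4, -2), (-2, 4, 5)
cycles differ ⇒ inequivalent

no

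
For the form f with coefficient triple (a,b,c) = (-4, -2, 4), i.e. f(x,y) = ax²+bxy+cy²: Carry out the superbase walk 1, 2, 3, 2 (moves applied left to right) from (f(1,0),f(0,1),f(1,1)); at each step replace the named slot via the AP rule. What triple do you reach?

start (-4,4,-2) = (f(1,0),f(0,1),f(1,1))
replace slot 1: 2·(4+(-2)) − (-4) = 8 → (8,4,-2)
replace slot 2: 2·(8+(-2)) − 4 = 8 → (8,8,-2)
replace slot 3: 2·(8+8) − (-2) = 34 → (8,8,34)
replace slot 2: 2·(8+34) − 8 = 76 → (8,76,34)

8,76,34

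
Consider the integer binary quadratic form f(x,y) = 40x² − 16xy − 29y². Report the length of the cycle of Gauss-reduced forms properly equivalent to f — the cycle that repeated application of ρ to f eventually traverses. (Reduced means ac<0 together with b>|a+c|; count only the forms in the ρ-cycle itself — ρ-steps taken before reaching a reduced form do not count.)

D = 4896, ⌊√D⌋ = 69
descent: ρ → (-29,16,40)  [lands on river]
river: ρ → (40,64,-5)
river: ρ → (-5,66,27)
river: ρ → (27,42,-29)
ρ-cycle length = 4 (tail of 1 descent step not counted)

4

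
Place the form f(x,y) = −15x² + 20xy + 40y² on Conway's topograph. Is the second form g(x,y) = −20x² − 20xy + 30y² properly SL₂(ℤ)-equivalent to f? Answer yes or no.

D₁ = 2800, D₂ = 2800
river cycle of f (length 4): (-15, 50, 5), (5, 50, -15), (-15, 40, 20), (20, 40, -15)
river cycle of g (length 4): (30, 20, -20), (-20, 20, 30), (30, 40, -10), (-10, 40, 30)
cycles differ ⇒ inequivalent

no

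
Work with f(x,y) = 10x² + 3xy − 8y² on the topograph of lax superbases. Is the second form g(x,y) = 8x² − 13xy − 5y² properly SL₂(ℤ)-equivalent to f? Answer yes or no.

D₁ = 329, D₂ = 329
river cycle of f (length 16): (-8, 13, 5), (5, 17, -2), (-2, 15, 13), (13, 11, -4), (-4, 13, 10), (10, 7, -7), (-7, 7, 10), (10, 13, -4), (-4, 11, 13), (13, 15, -2), … (6 more)
river cycle of g (length 16): (-5, 13, 8), (8, 3, -10), (-10, 17, 1), (1, 17, -10), (-10, 3, 8), (8, 13, -5), (-5, 17, 2), (2, 15, -13), (-13, 11, 4), (4, 13, -10), … (6 more)
cycles differ ⇒ inequivalent

no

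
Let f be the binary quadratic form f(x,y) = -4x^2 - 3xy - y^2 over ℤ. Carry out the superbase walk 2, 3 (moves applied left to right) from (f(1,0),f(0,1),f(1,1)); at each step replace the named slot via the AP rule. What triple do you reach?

start (-4,-1,-8) = (f(1,0),f(0,1),f(1,1))
replace slot 2: 2·((-4)+(-8)) − (-1) = -23 → (-4,-23,-8)
replace slot 3: 2·((-4)+(-23)) − (-8) = -46 → (-4,-23,-46)

-4,-23,-46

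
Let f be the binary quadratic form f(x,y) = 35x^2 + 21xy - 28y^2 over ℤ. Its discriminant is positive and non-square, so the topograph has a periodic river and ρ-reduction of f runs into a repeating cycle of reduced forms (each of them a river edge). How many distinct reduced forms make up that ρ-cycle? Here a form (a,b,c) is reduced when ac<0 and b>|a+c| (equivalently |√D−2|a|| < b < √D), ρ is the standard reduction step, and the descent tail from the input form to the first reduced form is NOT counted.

D = 4361, ⌊√D⌋ = 66
river: ρ → (-28,35,28)
river: ρ → (28,21,-35)
river: ρ → (-35,49,14)
river: ρ → (14,63,-7)
river: ρ → (-7,63,14)
river: ρ → (14,49,-35)
river: ρ → (-35,21,28)
river: ρ → (28,35,-28)
river: ρ → (-28,21,35)
river: ρ → (35,49,-14)
river: ρ → (-14,63,7)
river: ρ → (7,63,-14)
river: ρ → (-14,49,35)
river: ρ → (35,21,-28)
ρ-cycle length = 14 (tail of 0 descent steps not counted)

14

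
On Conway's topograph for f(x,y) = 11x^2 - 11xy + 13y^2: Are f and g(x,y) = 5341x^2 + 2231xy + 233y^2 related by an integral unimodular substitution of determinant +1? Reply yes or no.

D₁ = -451, D₂ = -451
f: translate: b→11 (≡-11 mod 22), so (11,-11,13)→(11,11,13)
f: reduced (well bottom): (11,11,13) with a≤c, −a<b≤a
g: flip: (5341,2231,233)→(233,-2231,5341)
g: translate: b→99 (≡-2231 mod 466), so (233,-2231,5341)→(233,99,11)
g: flip: (233,99,11)→(11,-99,233)
g: translate: b→11 (≡-99 mod 22), so (11,-99,233)→(11,11,13)
g: reduced (well bottom): (11,11,13) with a≤c, −a<b≤a
reduced forms (11, 11, 13) vs (11, 11, 13) ⇒ equivalent

yes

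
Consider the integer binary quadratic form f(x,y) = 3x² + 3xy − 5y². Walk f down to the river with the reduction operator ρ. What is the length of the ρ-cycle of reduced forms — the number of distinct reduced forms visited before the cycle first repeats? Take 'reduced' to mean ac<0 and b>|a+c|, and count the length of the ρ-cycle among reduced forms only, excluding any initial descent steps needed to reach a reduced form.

D = 69, ⌊√D⌋ = 8
river: ρ → (-5,7,1)
river: ρ → (1,7,-5)
river: ρ → (-5,3,3)
river: ρ → (3,3,-5)
ρ-cycle length = 4 (tail of 0 descent steps not counted)

4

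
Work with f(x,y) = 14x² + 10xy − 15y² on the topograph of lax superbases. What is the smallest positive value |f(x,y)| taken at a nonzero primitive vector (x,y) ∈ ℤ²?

river: ρ → (-15,20,9)
river: ρ → (9,16,-19)
river: ρ → (-19,22,6)
river: ρ → (6,26,-11)
river: ρ → (-11,18,14)
river: ρ → (14,10,-15)
closes: descent 0, river 6
min |a| on river = 6

6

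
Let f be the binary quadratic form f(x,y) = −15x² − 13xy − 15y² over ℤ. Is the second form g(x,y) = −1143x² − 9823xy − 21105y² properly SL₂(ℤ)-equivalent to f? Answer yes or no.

D₁ = -731, D₂ = -731
f is negative-definite; reduce −f:
−f: reduced (well bottom): (15,13,15) with a≤c, −a<b≤a
flip sign back: reduced form of f is (-15,-13,-15)
g is negative-definite; reduce −g:
−g: translate: b→679 (≡9823 mod 2286), so (1143,9823,21105)→(1143,679,101)
−g: flip: (1143,679,101)→(101,-679,1143)
−g: translate: b→-73 (≡-679 mod 202), so (101,-679,1143)→(101,-73,15)
−g: flip: (101,-73,15)→(15,73,101)
−g: translate: b→13 (≡73 mod 30), so (15,73,101)→(15,13,15)
−g: reduced (well bottom): (15,13,15) with a≤c, −a<b≤a
flip sign back: reduced form of g is (-15,-13,-15)
reduced forms (-15, -13, -15) vs (-15, -13, -15) ⇒ equivalent

yes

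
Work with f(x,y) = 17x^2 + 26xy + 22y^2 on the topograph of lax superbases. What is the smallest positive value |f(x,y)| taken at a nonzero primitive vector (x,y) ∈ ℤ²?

translate: b→-8 (≡26 mod 34), so (17,26,22)→(17,-8,13)
flip: (17,-8,13)→(13,8,17)
reduced (well bottom): (13,8,17) with a≤c, −a<b≤a
well minimum = a = 13

13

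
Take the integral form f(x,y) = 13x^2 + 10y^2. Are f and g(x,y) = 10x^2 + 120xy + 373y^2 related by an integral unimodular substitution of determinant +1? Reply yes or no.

D₁ = -520, D₂ = -520
f: flip: (13,0,10)→(10,0,13)
f: reduced (well bottom): (10,0,13) with a≤c, −a<b≤a
g: translate: b→0 (≡120 mod 20), so (10,120,373)→(10,0,13)
g: reduced (well bottom): (10,0,13) with a≤c, −a<b≤a
reduced forms (10, 0, 13) vs (10, 0, 13) ⇒ equivalent

yes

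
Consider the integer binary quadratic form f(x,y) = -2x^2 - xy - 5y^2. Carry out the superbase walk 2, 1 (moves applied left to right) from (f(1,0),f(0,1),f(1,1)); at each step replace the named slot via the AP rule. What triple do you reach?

start (-2,-5,-8) = (f(1,0),f(0,1),f(1,1))
replace slot 2: 2·((-2)+(-8)) − (-5) = -15 → (-2,-15,-8)
replace slot 1: 2·((-15)+(-8)) − (-2) = -44 → (-44,-15,-8)

-44,-15,-8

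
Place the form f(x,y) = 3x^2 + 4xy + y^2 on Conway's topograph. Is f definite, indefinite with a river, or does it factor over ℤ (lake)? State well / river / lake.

D = b²−4ac = 4² − 4·3·1 = 4
D = 2² is a perfect square ⇒ form factors over ℤ ⇒ lakes

lake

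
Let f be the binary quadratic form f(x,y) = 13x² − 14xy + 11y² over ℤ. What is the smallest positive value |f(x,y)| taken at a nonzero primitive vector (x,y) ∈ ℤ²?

translate: b→12 (≡-14 mod 26), so (13,-14,11)→(13,12,10)
flip: (13,12,10)→(10,-12,13)
translate: b→8 (≡-12 mod 20), so (10,-12,13)→(10,8,11)
reduced (well bottom): (10,8,11) with a≤c, −a<b≤a
well minimum = a = 10

10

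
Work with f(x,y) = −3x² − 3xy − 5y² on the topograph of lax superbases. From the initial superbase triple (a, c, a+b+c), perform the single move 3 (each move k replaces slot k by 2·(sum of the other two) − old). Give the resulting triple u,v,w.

start (-3,-5,-11) = (f(1,0),f(0,1),f(1,1))
replace slot 3: 2·((-3)+(-5)) − (-11) = -5 → (-3,-5,-5)

-3,-5,-5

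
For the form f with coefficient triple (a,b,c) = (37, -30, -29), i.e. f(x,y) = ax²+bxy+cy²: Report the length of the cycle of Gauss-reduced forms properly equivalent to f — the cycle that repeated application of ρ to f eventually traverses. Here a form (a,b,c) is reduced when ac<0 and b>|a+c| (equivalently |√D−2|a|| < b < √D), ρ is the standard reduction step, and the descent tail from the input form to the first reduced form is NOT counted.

D = 5192, ⌊√D⌋ = 72
descent: ρ → (-29,30,37)  [lands on river]
river: ρ → (37,44,-22)
river: ρ → (-22,44,37)
river: ρ → (37,30,-29)
river: ρ → (-29,28,38)
river: ρ → (38,48,-19)
river: ρ → (-19,66,11)
river: ρ → (11,66,-19)
river: ρ → (-19,48,38)
river: ρ → (38,28,-29)
ρ-cycle length = 10 (tail of 1 descent step not counted)

10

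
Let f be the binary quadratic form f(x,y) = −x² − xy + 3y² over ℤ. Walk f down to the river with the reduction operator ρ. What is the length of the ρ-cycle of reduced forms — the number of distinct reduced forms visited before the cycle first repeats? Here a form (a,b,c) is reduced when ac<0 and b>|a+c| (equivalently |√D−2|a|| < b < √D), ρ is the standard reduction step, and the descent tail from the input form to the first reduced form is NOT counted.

D = 13, ⌊√D⌋ = 3
descent: ρ → (3,1,-1)
descent: ρ → (-1,3,1)  [lands on river]
river: ρ → (1,3,-1)
ρ-cycle length = 2 (tail of 2 descent steps not counted)

2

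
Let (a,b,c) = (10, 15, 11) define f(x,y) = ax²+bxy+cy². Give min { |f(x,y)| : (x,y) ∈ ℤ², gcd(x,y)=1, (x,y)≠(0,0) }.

translate: b→-5 (≡15 mod 20), so (10,15,11)→(10,-5,6)
flip: (10,-5,6)→(6,5,10)
reduced (well bottom): (6,5,10) with a≤c, −a<b≤a
well minimum = a = 6

6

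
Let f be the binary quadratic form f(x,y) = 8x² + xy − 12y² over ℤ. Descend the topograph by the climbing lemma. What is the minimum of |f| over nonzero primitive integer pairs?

descent: ρ → (-12,-1,8)
descent: ρ → (8,17,-3)  [lands on river]
river: ρ → (-3,19,2)
river: ρ → (2,17,-12)
river: ρ → (-12,7,7)
river: ρ → (7,7,-12)
river: ρ → (-12,17,2)
river: ρ → (2,19,-3)
river: ρ → (-3,17,8)
river: ρ → (8,15,-5)
river: ρ → (-5,15,8)
closes: descent 2, river 10
min |a| on river = 2

2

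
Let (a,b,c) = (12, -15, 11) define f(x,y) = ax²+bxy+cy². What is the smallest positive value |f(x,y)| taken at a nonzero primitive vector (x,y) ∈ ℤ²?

translate: b→9 (≡-15 mod 24), so (12,-15,11)→(12,9,8)
flip: (12,9,8)→(8,-9,12)
translate: b→7 (≡-9 mod 16), so (8,-9,12)→(8,7,11)
reduced (well bottom): (8,7,11) with a≤c, −a<b≤a
well minimum = a = 8

8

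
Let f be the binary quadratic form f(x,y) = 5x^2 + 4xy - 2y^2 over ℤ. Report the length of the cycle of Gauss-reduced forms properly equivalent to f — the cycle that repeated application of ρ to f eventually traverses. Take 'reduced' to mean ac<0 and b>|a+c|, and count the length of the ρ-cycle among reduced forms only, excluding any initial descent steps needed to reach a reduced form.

D = 56, ⌊√D⌋ = 7
river: ρ → (-2,4,5)
river: ρ → (5,6,-1)
river: ρ → (-1,6,5)
river: ρ → (5,4,-2)
ρ-cycle length = 4 (tail of 0 descent steps not counted)

4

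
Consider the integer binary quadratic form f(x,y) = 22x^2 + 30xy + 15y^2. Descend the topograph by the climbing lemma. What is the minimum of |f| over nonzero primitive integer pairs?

translate: b→-14 (≡30 mod 44), so (22,30,15)→(22,-14,7)
flip: (22,-14,7)→(7,14,22)
translate: b→0 (≡14 mod 14), so (7,14,22)→(7,0,15)
reduced (well bottom): (7,0,15) with a≤c, −a<b≤a
well minimum = a = 7

7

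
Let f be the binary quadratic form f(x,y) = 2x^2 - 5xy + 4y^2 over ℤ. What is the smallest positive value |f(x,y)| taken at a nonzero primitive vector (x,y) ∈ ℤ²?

translate: b→-1 (≡-5 mod 4), so (2,-5,4)→(2,-1,1)
flip: (2,-1,1)→(1,1,2)
reduced (well bottom): (1,1,2) with a≤c, −a<b≤a
well minimum = a = 1

1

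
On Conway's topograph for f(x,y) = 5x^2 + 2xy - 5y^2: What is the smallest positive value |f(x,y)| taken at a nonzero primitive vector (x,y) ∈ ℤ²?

river: ρ → (-5,8,2)
river: ρ → (2,8,-5)
river: ρ → (-5,2,5)
river: ρ → (5,8,-2)
river: ρ → (-2,8,5)
river: ρ → (5,2,-5)
closes: descent 0, river 6
min |a| on river = 2

2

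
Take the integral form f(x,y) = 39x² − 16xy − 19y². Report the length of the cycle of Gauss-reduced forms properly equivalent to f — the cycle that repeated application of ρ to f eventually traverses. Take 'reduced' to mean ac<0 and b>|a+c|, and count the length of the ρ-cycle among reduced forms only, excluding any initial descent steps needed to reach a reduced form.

D = 3220, ⌊√D⌋ = 56
descent: ρ → (-19,54,4)  [lands on river]
river: ρ → (4,50,-45)
river: ρ → (-45,40,9)
river: ρ → (9,50,-20)
river: ρ → (-20,30,29)
river: ρ → (29,28,-21)
river: ρ → (-21,56,1)
river: ρ → (1,56,-21)
river: ρ → (-21,28,29)
river: ρ → (29,30,-20)
river: ρ → (-20,50,9)
river: ρ → (9,40,-45)
river: ρ → (-45,50,4)
river: ρ → (4,54,-19)
river: ρ → (-19,22,36)
river: ρ → (36,50,-5)
river: ρ → (-5,50,36)
river: ρ → (36,22,-19)
ρ-cycle length = 18 (tail of 1 descent step not counted)

18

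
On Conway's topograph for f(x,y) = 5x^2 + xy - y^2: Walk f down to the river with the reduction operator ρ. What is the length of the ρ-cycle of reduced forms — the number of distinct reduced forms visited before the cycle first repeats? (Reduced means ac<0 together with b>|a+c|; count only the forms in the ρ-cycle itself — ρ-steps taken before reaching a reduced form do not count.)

D = 21, ⌊√D⌋ = 4
descent: ρ → (-1,3,3)  [lands on river]
river: ρ → (3,3,-1)
ρ-cycle length = 2 (tail of 1 descent step not counted)

2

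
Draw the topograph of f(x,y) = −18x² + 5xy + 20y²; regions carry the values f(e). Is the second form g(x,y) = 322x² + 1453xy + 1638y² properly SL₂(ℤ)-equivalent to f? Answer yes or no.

D₁ = 1465, D₂ = 1465
river cycle of f (length 50): (20, 35, -3), (-3, 37, 8), (8, 27, -23), (-23, 19, 12), (12, 29, -13), (-13, 23, 18), (18, 13, -18), (-18, 23, 13), (13, 29, -12), (-12, 19, 23), … (40 more)
river cycle of g (length 50): (20, 35, -3), (-3, 37, 8), (8, 27, -23), (-23, 19, 12), (12, 29, -13), (-13, 23, 18), (18, 13, -18), (-18, 23, 13), (13, 29, -12), (-12, 19, 23), … (40 more)
cycles coincide ⇒ equivalent

yes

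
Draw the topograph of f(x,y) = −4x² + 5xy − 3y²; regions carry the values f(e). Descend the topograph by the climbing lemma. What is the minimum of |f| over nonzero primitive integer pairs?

translate: b→3 (≡-5 mod 8), so (4,-5,3)→(4,3,2)
flip: (4,3,2)→(2,-3,4)
translate: b→1 (≡-3 mod 4), so (2,-3,4)→(2,1,3)
reduced (well bottom): (2,1,3) with a≤c, −a<b≤a
well minimum |f| = |-2| = 2 (negative-definite)

2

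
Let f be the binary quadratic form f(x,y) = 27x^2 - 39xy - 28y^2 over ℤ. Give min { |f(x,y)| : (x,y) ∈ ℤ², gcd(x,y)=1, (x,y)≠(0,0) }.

descent: ρ → (-28,39,27)  [lands on river]
river: ρ → (27,15,-40)
river: ρ → (-40,65,2)
river: ρ → (2,67,-7)
river: ρ → (-7,59,38)
river: ρ → (38,17,-28)
closes: descent 1, river 6
min |a| on river = 2

2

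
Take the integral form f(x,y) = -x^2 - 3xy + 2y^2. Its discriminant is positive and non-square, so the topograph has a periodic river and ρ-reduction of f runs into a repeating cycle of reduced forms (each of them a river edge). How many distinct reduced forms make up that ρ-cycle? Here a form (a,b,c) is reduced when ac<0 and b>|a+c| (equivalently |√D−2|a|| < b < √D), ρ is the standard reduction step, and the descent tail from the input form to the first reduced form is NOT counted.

D = 17, ⌊√D⌋ = 4
descent: ρ → (2,3,-1)  [lands on river]
river: ρ → (-1,3,2)
river: ρ → (2,1,-2)
river: ρ → (-2,3,1)
river: ρ → (1,3,-2)
river: ρ → (-2,1,2)
ρ-cycle length = 6 (tail of 1 descent step not counted)

6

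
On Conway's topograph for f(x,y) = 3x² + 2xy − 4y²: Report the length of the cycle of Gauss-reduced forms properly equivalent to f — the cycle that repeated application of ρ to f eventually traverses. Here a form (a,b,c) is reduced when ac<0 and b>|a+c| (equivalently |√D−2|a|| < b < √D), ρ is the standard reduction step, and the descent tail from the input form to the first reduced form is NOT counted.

D = 52, ⌊√D⌋ = 7
river: ρ → (-4,6,1)
river: ρ → (1,6,-4)
river: ρ → (-4,2,3)
river: ρ → (3,4,-3)
river: ρ → (-3,2,4)
river: ρ → (4,6,-1)
river: ρ → (-1,6,4)
river: ρ → (4,2,-3)
river: ρ → (-3,4,3)
river: ρ → (3,2,-4)
ρ-cycle length = 10 (tail of 0 descent steps not counted)

10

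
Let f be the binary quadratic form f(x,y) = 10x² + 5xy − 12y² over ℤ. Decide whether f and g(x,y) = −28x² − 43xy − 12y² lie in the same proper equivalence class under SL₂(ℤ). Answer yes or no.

D₁ = 505, D₂ = 505
river cycle of f (length 8): (-12, 19, 3), (3, 17, -18), (-18, 19, 2), (2, 21, -8), (-8, 11, 12), (12, 13, -7), (-7, 15, 10), (10, 5, -12)
river cycle of g (length 8): (-12, 19, 3), (3, 17, -18), (-18, 19, 2), (2, 21, -8), (-8, 11, 12), (12, 13, -7), (-7, 15, 10), (10, 5, -12)
cycles coincide ⇒ equivalent

yes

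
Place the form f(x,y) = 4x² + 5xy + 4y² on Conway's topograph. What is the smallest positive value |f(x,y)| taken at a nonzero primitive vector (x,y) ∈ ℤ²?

translate: b→-3 (≡5 mod 8), so (4,5,4)→(4,-3,3)
flip: (4,-3,3)→(3,3,4)
reduced (well bottom): (3,3,4) with a≤c, −a<b≤a
well minimum = a = 3

3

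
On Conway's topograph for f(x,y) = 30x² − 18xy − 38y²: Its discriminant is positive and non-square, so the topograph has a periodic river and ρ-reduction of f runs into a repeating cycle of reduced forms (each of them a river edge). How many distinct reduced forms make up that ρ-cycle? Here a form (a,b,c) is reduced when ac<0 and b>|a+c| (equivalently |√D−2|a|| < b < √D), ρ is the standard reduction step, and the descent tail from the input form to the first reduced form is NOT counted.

D = 4884, ⌊√D⌋ = 69
descent: ρ → (-38,18,30)  [lands on river]
river: ρ → (30,42,-26)
river: ρ → (-26,62,10)
river: ρ → (10,58,-38)
ρ-cycle length = 4 (tail of 1 descent step not counted)

4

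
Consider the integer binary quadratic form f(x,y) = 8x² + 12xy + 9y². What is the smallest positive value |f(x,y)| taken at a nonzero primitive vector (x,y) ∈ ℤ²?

translate: b→-4 (≡12 mod 16), so (8,12,9)→(8,-4,5)
flip: (8,-4,5)→(5,4,8)
reduced (well bottom): (5,4,8) with a≤c, −a<b≤a
well minimum = a = 5

5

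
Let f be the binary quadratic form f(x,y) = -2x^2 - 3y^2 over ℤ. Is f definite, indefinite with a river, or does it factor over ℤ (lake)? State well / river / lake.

D = b²−4ac = 0² − 4·(-2)·(-3) = -24
D < 0 ⇒ definite ⇒ every region one sign ⇒ single well

well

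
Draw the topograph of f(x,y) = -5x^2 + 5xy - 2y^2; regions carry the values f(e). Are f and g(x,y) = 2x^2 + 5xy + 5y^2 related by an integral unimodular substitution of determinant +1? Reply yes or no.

D₁ = -15, D₂ = -15
f is negative-definite; reduce −f:
−f: translate: b→5 (≡-5 mod 10), so (5,-5,2)→(5,5,2)
−f: flip: (5,5,2)→(2,-5,5)
−f: translate: b→-1 (≡-5 mod 4), so (2,-5,5)→(2,-1,2)
−f: flip: (2,-1,2)→(2,1,2)
−f: reduced (well bottom): (2,1,2) with a≤c, −a<b≤a
flip sign back: reduced form of f is (-2,-1,-2)
g: translate: b→1 (≡5 mod 4), so (2,5,5)→(2,1,2)
g: reduced (well bottom): (2,1,2) with a≤c, −a<b≤a
reduced forms (-2, -1, -2) vs (2, 1, 2) ⇒ inequivalent

no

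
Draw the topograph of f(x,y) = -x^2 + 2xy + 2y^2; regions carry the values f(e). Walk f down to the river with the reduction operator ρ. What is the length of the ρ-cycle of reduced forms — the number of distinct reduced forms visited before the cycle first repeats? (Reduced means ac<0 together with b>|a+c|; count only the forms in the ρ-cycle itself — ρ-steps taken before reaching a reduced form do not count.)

D = 12, ⌊√D⌋ = 3
river: ρ → (2,2,-1)
river: ρ → (-1,2,2)
ρ-cycle length = 2 (tail of 0 descent steps not counted)

2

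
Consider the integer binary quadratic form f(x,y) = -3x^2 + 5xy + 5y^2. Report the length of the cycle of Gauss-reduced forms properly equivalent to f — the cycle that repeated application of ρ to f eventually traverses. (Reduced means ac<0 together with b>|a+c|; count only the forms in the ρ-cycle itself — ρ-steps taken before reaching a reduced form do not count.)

D = 85, ⌊√D⌋ = 9
river: ρ → (5,5,-3)
river: ρ → (-3,7,3)
river: ρ → (3,5,-5)
river: ρ → (-5,5,3)
river: ρ → (3,7,-3)
river: ρ → (-3,5,5)
ρ-cycle length = 6 (tail of 0 descent steps not counted)

6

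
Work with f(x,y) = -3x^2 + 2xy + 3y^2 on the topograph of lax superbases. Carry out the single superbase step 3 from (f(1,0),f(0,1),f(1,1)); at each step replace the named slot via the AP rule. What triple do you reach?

start (-3,3,2) = (f(1,0),f(0,1),f(1,1))
replace slot 3: 2·((-3)+3) − 2 = -2 → (-3,3,-2)

-3,3,-2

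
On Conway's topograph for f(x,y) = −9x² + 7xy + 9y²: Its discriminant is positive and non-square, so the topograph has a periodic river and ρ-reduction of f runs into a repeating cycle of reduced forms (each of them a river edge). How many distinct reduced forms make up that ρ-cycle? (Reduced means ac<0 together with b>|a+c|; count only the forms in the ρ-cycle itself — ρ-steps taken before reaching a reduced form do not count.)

D = 373, ⌊√D⌋ = 19
river: ρ → (9,11,-7)
river: ρ → (-7,17,3)
river: ρ → (3,19,-1)
river: ρ → (-1,19,3)
river: ρ → (3,17,-7)
river: ρ → (-7,11,9)
river: ρ → (9,7,-9)
river: ρ → (-9,11,7)
river: ρ → (7,17,-3)
river: ρ → (-3,19,1)
river: ρ → (1,19,-3)
river: ρ → (-3,17,7)
river: ρ → (7,11,-9)
river: ρ → (-9,7,9)
ρ-cycle length = 14 (tail of 0 descent steps not counted)

14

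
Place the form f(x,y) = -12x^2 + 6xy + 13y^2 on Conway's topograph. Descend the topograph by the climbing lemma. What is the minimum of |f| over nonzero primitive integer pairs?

river: ρ → (13,20,-5)
river: ρ → (-5,20,13)
river: ρ → (13,6,-12)
river: ρ → (-12,18,7)
river: ρ → (7,24,-3)
river: ρ → (-3,24,7)
river: ρ → (7,18,-12)
river: ρ → (-12,6,13)
closes: descent 0, river 8
min |a| on river = 3

3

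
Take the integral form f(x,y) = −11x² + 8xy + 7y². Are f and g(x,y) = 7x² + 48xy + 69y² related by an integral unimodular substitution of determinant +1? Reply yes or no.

D₁ = 372, D₂ = 372
river cycle of f (length 10): (7, 6, -12), (-12, 18, 1), (1, 18, -12), (-12, 6, 7), (7, 8, -11), (-11, 14, 4), (4, 18, -3), (-3, 18, 4), (4, 14, -11), (-11, 8, 7)
river cycle of g (length 10): (7, 6, -12), (-12, 18, 1), (1, 18, -12), (-12, 6, 7), (7, 8, -11), (-11, 14, 4), (4, 18, -3), (-3, 18, 4), (4, 14, -11), (-11, 8, 7)
cycles coincide ⇒ equivalent

yes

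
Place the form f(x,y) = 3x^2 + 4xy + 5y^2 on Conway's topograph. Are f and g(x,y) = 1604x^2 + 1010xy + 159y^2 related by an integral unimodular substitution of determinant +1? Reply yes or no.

D₁ = -44, D₂ = -44
f: translate: b→-2 (≡4 mod 6), so (3,4,5)→(3,-2,4)
f: reduced (well bottom): (3,-2,4) with a≤c, −a<b≤a
g: flip: (1604,1010,159)→(159,-1010,1604)
g: translate: b→-56 (≡-1010 mod 318), so (159,-1010,1604)→(159,-56,5)
g: flip: (159,-56,5)→(5,56,159)
g: translate: b→-4 (≡56 mod 10), so (5,56,159)→(5,-4,3)
g: flip: (5,-4,3)→(3,4,5)
g: translate: b→-2 (≡4 mod 6), so (3,4,5)→(3,-2,4)
g: reduced (well bottom): (3,-2,4) with a≤c, −a<b≤a
reduced forms (3, -2, 4) vs (3, -2, 4) ⇒ equivalent

yes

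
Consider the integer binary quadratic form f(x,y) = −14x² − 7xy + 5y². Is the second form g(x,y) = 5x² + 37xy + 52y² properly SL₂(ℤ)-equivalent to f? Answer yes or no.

D₁ = 329, D₂ = 329
river cycle of f (length 16): (5, 17, -2), (-2, 15, 13), (13, 11, -4), (-4, 13, 10), (10, 7, -7), (-7, 7, 10), (10, 13, -4), (-4, 11, 13), (13, 15, -2), (-2, 17, 5), … (6 more)
river cycle of g (length 16): (5, 17, -2), (-2, 15, 13), (13, 11, -4), (-4, 13, 10), (10, 7, -7), (-7, 7, 10), (10, 13, -4), (-4, 11, 13), (13, 15, -2), (-2, 17, 5), … (6 more)
cycles coincide ⇒ equivalent

yes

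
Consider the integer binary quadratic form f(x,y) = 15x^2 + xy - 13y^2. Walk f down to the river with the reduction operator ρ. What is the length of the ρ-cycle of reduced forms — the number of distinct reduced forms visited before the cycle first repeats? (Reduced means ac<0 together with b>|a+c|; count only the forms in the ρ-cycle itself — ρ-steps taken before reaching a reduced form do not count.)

D = 781, ⌊√D⌋ = 27
descent: ρ → (-13,25,3)  [lands on river]
river: ρ → (3,23,-21)
river: ρ → (-21,19,5)
river: ρ → (5,21,-17)
river: ρ → (-17,13,9)
river: ρ → (9,23,-7)
river: ρ → (-7,19,15)
river: ρ → (15,11,-11)
river: ρ → (-11,11,15)
river: ρ → (15,19,-7)
river: ρ → (-7,23,9)
river: ρ → (9,13,-17)
river: ρ → (-17,21,5)
river: ρ → (5,19,-21)
river: ρ → (-21,23,3)
river: ρ → (3,25,-13)
river: ρ → (-13,27,1)
river: ρ → (1,27,-13)
ρ-cycle length = 18 (tail of 1 descent step not counted)

18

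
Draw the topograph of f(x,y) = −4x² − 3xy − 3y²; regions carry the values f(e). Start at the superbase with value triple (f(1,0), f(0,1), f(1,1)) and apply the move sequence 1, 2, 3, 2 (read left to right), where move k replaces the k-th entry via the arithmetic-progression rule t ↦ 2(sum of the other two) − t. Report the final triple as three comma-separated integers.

start (-4,-3,-10) = (f(1,0),f(0,1),f(1,1))
replace slot 1: 2·((-3)+(-10)) − (-4) = -22 → (-22,-3,-10)
replace slot 2: 2·((-22)+(-10)) − (-3) = -61 → (-22,-61,-10)
replace slot 3: 2·((-22)+(-61)) − (-10) = -156 → (-22,-61,-156)
replace slot 2: 2·((-22)+(-156)) − (-61) = -295 → (-22,-295,-156)

-22,-295,-156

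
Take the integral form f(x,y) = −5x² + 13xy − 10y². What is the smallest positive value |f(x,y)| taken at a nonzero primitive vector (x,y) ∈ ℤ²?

translate: b→-3 (≡-13 mod 10), so (5,-13,10)→(5,-3,2)
flip: (5,-3,2)→(2,3,5)
translate: b→-1 (≡3 mod 4), so (2,3,5)→(2,-1,4)
reduced (well bottom): (2,-1,4) with a≤c, −a<b≤a
well minimum |f| = |-2| = 2 (negative-definite)

2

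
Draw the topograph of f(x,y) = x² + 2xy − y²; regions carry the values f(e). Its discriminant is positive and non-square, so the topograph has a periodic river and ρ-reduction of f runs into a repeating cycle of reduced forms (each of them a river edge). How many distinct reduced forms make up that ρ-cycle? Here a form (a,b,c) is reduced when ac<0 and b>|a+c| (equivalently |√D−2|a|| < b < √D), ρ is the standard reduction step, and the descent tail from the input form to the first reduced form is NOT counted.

D = 8, ⌊√D⌋ = 2
river: ρ → (-1,2,1)
river: ρ → (1,2,-1)
ρ-cycle length = 2 (tail of 0 descent steps not counted)

2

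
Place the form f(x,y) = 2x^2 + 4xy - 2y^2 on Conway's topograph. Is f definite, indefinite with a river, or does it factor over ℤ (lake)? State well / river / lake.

D = b²−4ac = 4² − 4·2·(-2) = 32
D > 0 non-square ⇒ indefinite ⇒ periodic river

river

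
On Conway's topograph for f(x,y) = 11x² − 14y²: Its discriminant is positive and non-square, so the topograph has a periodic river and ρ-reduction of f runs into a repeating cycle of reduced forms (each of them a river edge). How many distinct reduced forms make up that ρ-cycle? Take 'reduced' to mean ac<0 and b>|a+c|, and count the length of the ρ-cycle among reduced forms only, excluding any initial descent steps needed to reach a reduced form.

D = 616, ⌊√D⌋ = 24
descent: ρ → (-14,0,11)
descent: ρ → (11,22,-3)  [lands on river]
river: ρ → (-3,20,18)
river: ρ → (18,16,-5)
river: ρ → (-5,24,2)
river: ρ → (2,24,-5)
river: ρ → (-5,16,18)
river: ρ → (18,20,-3)
river: ρ → (-3,22,11)
ρ-cycle length = 8 (tail of 2 descent steps not counted)

8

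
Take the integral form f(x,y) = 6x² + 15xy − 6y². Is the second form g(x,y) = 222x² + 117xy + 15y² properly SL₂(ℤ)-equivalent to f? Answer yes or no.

D₁ = 369, D₂ = 369
river cycle of f (length 10): (-6, 9, 12), (12, 15, -3), (-3, 15, 12), (12, 9, -6), (-6, 15, 6), (6, 9, -12), (-12, 15, 3), (3, 15, -12), (-12, 9, 6), (6, 15, -6)
river cycle of g (length 10): (-6, 9, 12), (12, 15, -3), (-3, 15, 12), (12, 9, -6), (-6, 15, 6), (6, 9, -12), (-12, 15, 3), (3, 15, -12), (-12, 9, 6), (6, 15, -6)
cycles coincide ⇒ equivalent

yes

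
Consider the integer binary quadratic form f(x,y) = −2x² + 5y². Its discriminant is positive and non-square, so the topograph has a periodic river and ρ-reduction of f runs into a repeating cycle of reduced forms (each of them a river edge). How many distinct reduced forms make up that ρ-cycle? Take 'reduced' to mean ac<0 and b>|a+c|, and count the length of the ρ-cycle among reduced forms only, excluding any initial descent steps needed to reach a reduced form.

D = 40, ⌊√D⌋ = 6
descent: ρ → (5,0,-2)
descent: ρ → (-2,4,3)  [lands on river]
river: ρ → (3,2,-3)
river: ρ → (-3,4,2)
river: ρ → (2,4,-3)
river: ρ → (-3,2,3)
river: ρ → (3,4,-2)
ρ-cycle length = 6 (tail of 2 descent steps not counted)

6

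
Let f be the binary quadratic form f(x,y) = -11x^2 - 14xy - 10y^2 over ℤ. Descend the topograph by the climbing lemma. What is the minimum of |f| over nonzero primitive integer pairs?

translate: b→-8 (≡14 mod 22), so (11,14,10)→(11,-8,7)
flip: (11,-8,7)→(7,8,11)
translate: b→-6 (≡8 mod 14), so (7,8,11)→(7,-6,10)
reduced (well bottom): (7,-6,10) with a≤c, −a<b≤a
well minimum |f| = |-7| = 7 (negative-definite)

7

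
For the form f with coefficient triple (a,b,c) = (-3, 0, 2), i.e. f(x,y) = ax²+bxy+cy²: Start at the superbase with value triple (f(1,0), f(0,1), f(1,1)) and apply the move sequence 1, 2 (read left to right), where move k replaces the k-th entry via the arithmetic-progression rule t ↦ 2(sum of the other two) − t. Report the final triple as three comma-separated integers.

start (-3,2,-1) = (f(1,0),f(0,1),f(1,1))
replace slot 1: 2·(2+(-1)) − (-3) = 5 → (5,2,-1)
replace slot 2: 2·(5+(-1)) − 2 = 6 → (5,6,-1)

5,6,-1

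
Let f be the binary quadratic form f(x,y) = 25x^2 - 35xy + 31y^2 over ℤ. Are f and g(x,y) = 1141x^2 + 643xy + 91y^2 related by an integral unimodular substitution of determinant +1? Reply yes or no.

D₁ = -1875, D₂ = -1875
f: translate: b→15 (≡-35 mod 50), so (25,-35,31)→(25,15,21)
f: flip: (25,15,21)→(21,-15,25)
f: reduced (well bottom): (21,-15,25) with a≤c, −a<b≤a
g: flip: (1141,643,91)→(91,-643,1141)
g: translate: b→85 (≡-643 mod 182), so (91,-643,1141)→(91,85,25)
g: flip: (91,85,25)→(25,-85,91)
g: translate: b→15 (≡-85 mod 50), so (25,-85,91)→(25,15,21)
g: flip: (25,15,21)→(21,-15,25)
g: reduced (well bottom): (21,-15,25) with a≤c, −a<b≤a
reduced forms (21, -15, 25) vs (21, -15, 25) ⇒ equivalent

yes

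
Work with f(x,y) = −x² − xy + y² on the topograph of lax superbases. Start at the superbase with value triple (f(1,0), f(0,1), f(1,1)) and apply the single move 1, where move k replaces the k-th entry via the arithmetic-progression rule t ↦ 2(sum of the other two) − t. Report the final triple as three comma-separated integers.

start (-1,1,-1) = (f(1,0),f(0,1),f(1,1))
replace slot 1: 2·(1+(-1)) − (-1) = 1 → (1,1,-1)

1,1,-1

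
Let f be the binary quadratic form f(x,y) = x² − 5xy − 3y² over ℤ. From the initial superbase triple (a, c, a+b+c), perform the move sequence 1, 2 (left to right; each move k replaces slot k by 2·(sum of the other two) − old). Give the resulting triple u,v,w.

start (1,-3,-7) = (f(1,0),f(0,1),f(1,1))
replace slot 1: 2·((-3)+(-7)) − 1 = -21 → (-21,-3,-7)
replace slot 2: 2·((-21)+(-7)) − (-3) = -53 → (-21,-53,-7)

-21,-53,-7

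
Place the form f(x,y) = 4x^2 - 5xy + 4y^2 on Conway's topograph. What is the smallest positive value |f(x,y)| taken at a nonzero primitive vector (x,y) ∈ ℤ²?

translate: b→3 (≡-5 mod 8), so (4,-5,4)→(4,3,3)
flip: (4,3,3)→(3,-3,4)
translate: b→3 (≡-3 mod 6), so (3,-3,4)→(3,3,4)
reduced (well bottom): (3,3,4) with a≤c, −a<b≤a
well minimum = a = 3

3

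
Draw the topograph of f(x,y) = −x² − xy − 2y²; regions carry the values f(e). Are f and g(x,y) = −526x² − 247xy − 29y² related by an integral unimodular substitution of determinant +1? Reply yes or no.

D₁ = -7, D₂ = -7
f is negative-definite; reduce −f:
−f: reduced (well bottom): (1,1,2) with a≤c, −a<b≤a
flip sign back: reduced form of f is (-1,-1,-2)
g is negative-definite; reduce −g:
−g: flip: (526,247,29)→(29,-247,526)
−g: translate: b→-15 (≡-247 mod 58), so (29,-247,526)→(29,-15,2)
−g: flip: (29,-15,2)→(2,15,29)
−g: translate: b→-1 (≡15 mod 4), so (2,15,29)→(2,-1,1)
−g: flip: (2,-1,1)→(1,1,2)
−g: reduced (well bottom): (1,1,2) with a≤c, −a<b≤a
flip sign back: reduced form of g is (-1,-1,-2)
reduced forms (-1, -1, -2) vs (-1, -1, -2) ⇒ equivalent

yes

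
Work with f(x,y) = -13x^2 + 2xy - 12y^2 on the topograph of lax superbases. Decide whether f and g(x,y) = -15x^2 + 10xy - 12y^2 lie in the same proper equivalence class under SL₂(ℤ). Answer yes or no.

D₁ = -620, D₂ = -620
f is negative-definite; reduce −f:
−f: flip: (13,-2,12)→(12,2,13)
−f: reduced (well bottom): (12,2,13) with a≤c, −a<b≤a
flip sign back: reduced form of f is (-12,-2,-13)
g is negative-definite; reduce −g:
−g: flip: (15,-10,12)→(12,10,15)
−g: reduced (well bottom): (12,10,15) with a≤c, −a<b≤a
flip sign back: reduced form of g is (-12,-10,-15)
reduced forms (-12, -2, -13) vs (-12, -10, -15) ⇒ inequivalent

no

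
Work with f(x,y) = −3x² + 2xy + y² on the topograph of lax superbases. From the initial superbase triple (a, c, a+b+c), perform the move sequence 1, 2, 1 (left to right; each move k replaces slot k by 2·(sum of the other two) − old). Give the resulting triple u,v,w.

start (-3,1,0) = (f(1,0),f(0,1),f(1,1))
replace slot 1: 2·(1+0) − (-3) = 5 → (5,1,0)
replace slot 2: 2·(5+0) − 1 = 9 → (5,9,0)
replace slot 1: 2·(9+0) − 5 = 13 → (13,9,0)

13,9,0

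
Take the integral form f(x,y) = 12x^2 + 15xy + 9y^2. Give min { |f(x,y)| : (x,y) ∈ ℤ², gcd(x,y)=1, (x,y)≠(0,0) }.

translate: b→-9 (≡15 mod 24), so (12,15,9)→(12,-9,6)
flip: (12,-9,6)→(6,9,12)
translate: b→-3 (≡9 mod 12), so (6,9,12)→(6,-3,9)
reduced (well bottom): (6,-3,9) with a≤c, −a<b≤a
well minimum = a = 6

6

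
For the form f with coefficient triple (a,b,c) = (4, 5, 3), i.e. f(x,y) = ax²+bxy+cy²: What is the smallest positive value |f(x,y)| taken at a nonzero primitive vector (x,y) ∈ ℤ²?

translate: b→-3 (≡5 mod 8), so (4,5,3)→(4,-3,2)
flip: (4,-3,2)→(2,3,4)
translate: b→-1 (≡3 mod 4), so (2,3,4)→(2,-1,3)
reduced (well bottom): (2,-1,3) with a≤c, −a<b≤a
well minimum = a = 2

2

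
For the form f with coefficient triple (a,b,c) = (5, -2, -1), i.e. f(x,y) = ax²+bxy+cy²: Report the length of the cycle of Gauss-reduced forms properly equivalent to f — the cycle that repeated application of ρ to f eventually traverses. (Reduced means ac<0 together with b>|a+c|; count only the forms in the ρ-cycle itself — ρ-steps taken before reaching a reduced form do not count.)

D = 24, ⌊√D⌋ = 4
descent: ρ → (-1,4,2)  [lands on river]
river: ρ → (2,4,-1)
ρ-cycle length = 2 (tail of 1 descent step not counted)

2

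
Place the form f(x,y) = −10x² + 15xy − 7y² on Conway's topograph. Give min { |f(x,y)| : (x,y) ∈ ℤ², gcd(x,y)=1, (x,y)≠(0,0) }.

translate: b→5 (≡-15 mod 20), so (10,-15,7)→(10,5,2)
flip: (10,5,2)→(2,-5,10)
translate: b→-1 (≡-5 mod 4), so (2,-5,10)→(2,-1,7)
reduced (well bottom): (2,-1,7) with a≤c, −a<b≤a
well minimum |f| = |-2| = 2 (negative-definite)

2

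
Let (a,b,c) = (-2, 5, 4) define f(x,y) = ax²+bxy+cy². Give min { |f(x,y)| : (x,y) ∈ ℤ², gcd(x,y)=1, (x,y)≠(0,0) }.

river: ρ → (4,3,-3)
river: ρ → (-3,3,4)
river: ρ → (4,5,-2)
river: ρ → (-2,7,1)
river: ρ → (1,7,-2)
river: ρ → (-2,5,4)
closes: descent 0, river 6
min |a| on river = 1

1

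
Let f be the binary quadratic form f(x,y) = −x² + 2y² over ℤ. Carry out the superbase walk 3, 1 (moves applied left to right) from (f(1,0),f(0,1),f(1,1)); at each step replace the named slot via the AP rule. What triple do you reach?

start (-1,2,1) = (f(1,0),f(0,1),f(1,1))
replace slot 3: 2·((-1)+2) − 1 = 1 → (-1,2,1)
replace slot 1: 2·(2+1) − (-1) = 7 → (7,2,1)

7,2,1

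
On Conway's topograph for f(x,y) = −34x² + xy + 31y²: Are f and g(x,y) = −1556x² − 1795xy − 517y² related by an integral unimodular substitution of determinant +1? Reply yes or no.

D₁ = 4217, D₂ = 4217
river cycle of f (length 66): (31, 61, -4), (-4, 59, 46), (46, 33, -17), (-17, 35, 44), (44, 53, -8), (-8, 59, 23), (23, 33, -34), (-34, 35, 22), (22, 53, -16), (-16, 43, 37), … (56 more)
river cycle of g (length 66): (31, 61, -4), (-4, 59, 46), (46, 33, -17), (-17, 35, 44), (44, 53, -8), (-8, 59, 23), (23, 33, -34), (-34, 35, 22), (22, 53, -16), (-16, 43, 37), … (56 more)
cycles coincide ⇒ equivalent

yes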